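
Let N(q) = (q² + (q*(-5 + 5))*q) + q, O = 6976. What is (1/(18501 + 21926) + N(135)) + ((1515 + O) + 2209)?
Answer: 1174808621/40427 ≈ 29060.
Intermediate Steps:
N(q) = q + q² (N(q) = (q² + (q*0)*q) + q = (q² + 0*q) + q = (q² + 0) + q = q² + q = q + q²)
(1/(18501 + 21926) + N(135)) + ((1515 + O) + 2209) = (1/(18501 + 21926) + 135*(1 + 135)) + ((1515 + 6976) + 2209) = (1/40427 + 135*136) + (8491 + 2209) = (1/40427 + 18360) + 10700 = 742239721/40427 + 10700 = 1174808621/40427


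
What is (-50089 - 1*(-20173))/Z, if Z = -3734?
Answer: 14958/1867 ≈ 8.0118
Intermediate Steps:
(-50089 - 1*(-20173))/Z = (-50089 - 1*(-20173))/(-3734) = (-50089 + 20173)*(-1/3734) = -29916*(-1/3734) = 14958/1867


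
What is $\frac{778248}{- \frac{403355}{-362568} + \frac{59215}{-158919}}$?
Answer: $\frac{1660808441625408}{1578937375} \approx 1.0519 \cdot 10^{6}$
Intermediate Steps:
$\frac{778248}{- \frac{403355}{-362568} + \frac{59215}{-158919}} = \frac{778248}{\left(-403355\right) \left(- \frac{1}{362568}\right) + 59215 \left(- \frac{1}{158919}\right)} = \frac{778248}{\frac{403355}{362568} - \frac{59215}{158919}} = \frac{778248}{\frac{4736812125}{6402104888}} = 778248 \cdot \frac{6402104888}{4736812125} = \frac{1660808441625408}{1578937375}$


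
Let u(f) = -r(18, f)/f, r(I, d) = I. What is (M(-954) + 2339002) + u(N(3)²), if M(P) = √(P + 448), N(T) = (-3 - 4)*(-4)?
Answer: 916888775/392 + I*√506 ≈ 2.339e+6 + 22.494*I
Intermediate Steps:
N(T) = 28 (N(T) = -7*(-4) = 28)
M(P) = √(448 + P)
u(f) = -18/f
(M(-954) + 2339002) + u(N(3)²) = (√(448 - 954) + 2339002) - 18/(28²) = (√(-506) + 2339002) - 18/784 = (I*√506 + 2339002) - 18*1/784 = (2339002 + I*√506) - 9/392 = 916888775/392 + I*√506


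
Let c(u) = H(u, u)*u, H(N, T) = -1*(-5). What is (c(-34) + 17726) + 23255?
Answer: 40811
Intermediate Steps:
H(N, T) = 5
c(u) = 5*u
(c(-34) + 17726) + 23255 = (5*(-34) + 17726) + 23255 = (-170 + 17726) + 23255 = 17556 + 23255 = 40811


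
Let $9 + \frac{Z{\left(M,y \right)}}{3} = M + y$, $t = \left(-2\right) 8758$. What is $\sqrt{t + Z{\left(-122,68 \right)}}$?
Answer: $i \sqrt{17705} \approx 133.06 i$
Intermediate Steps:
$t = -17516$
$Z{\left(M,y \right)} = -27 + 3 M + 3 y$ ($Z{\left(M,y \right)} = -27 + 3 \left(M + y\right) = -27 + \left(3 M + 3 y\right) = -27 + 3 M + 3 y$)
$\sqrt{t + Z{\left(-122,68 \right)}} = \sqrt{-17516 + \left(-27 + 3 \left(-122\right) + 3 \cdot 68\right)} = \sqrt{-17516 - 189} = \sqrt{-17705} = i \sqrt{17705}$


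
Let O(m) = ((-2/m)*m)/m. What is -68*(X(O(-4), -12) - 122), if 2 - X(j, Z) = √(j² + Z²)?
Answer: 8160 + 34*√577 ≈ 8976.7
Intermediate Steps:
O(m) = -2/m
X(j, Z) = 2 - √(Z² + j²) (X(j, Z) = 2 - √(j² + Z²) = 2 - √(Z² + j²))
-68*(X(O(-4), -12) - 122) = -68*((2 - √((-12)² + (-2/(-4))²)) - 122) = -68*((2 - √(144 + (-2*(-¼))²)) - 122) = -68*((2 - √(144 + (½)²)) - 122) = -68*((2 - √(144 + ¼)) - 122) = -68*((2 - √(577/4)) - 122) = -68*((2 - √577/2) - 122) = -68*(-120 - √577/2) = 8160 + 34*√577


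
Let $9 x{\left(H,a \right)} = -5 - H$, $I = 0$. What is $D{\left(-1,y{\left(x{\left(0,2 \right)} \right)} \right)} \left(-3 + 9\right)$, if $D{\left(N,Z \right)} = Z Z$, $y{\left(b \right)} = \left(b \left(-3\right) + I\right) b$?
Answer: $\frac{1250}{243} \approx 5.144$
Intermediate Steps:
$x{\left(H,a \right)} = - \frac{5}{9} - \frac{H}{9}$ ($x{\left(H,a \right)} = \frac{-5 - H}{9} = - \frac{5}{9} - \frac{H}{9}$)
$y{\left(b \right)} = - 3 b^{2}$ ($y{\left(b \right)} = \left(b \left(-3\right) + 0\right) b = \left(- 3 b + 0\right) b = - 3 b b = - 3 b^{2}$)
$D{\left(N,Z \right)} = Z^{2}$
$D{\left(-1,y{\left(x{\left(0,2 \right)} \right)} \right)} \left(-3 + 9\right) = \left(- 3 \left(- \frac{5}{9} - 0\right)^{2}\right)^{2} \left(-3 + 9\right) = \left(- 3 \left(- \frac{5}{9} + 0\right)^{2}\right)^{2} \cdot 6 = \left(- 3 \left(- \frac{5}{9}\right)^{2}\right)^{2} \cdot 6 = \left(\left(-3\right) \frac{25}{81}\right)^{2} \cdot 6 = \left(- \frac{25}{27}\right)^{2} \cdot 6 = \frac{625}{729} \cdot 6 = \frac{1250}{243}$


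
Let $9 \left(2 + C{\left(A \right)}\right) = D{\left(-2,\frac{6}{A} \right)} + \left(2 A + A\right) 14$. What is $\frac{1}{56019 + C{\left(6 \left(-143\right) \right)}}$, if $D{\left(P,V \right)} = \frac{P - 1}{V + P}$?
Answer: $\frac{861}{44783336} \approx 1.9226 \cdot 10^{-5}$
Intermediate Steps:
$D{\left(P,V \right)} = \frac{-1 + P}{P + V}$
$C{\left(A \right)} = -2 - \frac{1}{3 \left(-2 + \frac{6}{A}\right)} + \frac{14 A}{3}$ ($C{\left(A \right)} = -2 + \frac{\frac{-1 - 2}{-2 + \frac{6}{A}} + \left(2 A + A\right) 14}{9} = -2 + \frac{\frac{1}{-2 + \frac{6}{A}} \left(-3\right) + 3 A 14}{9} = -2 + \frac{- \frac{3}{-2 + \frac{6}{A}} + 42 A}{9} = -2 + \left(- \frac{1}{3 \left(-2 + \frac{6}{A}\right)} + \frac{14 A}{3}\right) = -2 - \frac{1}{3 \left(-2 + \frac{6}{A}\right)} + \frac{14 A}{3}$)
$\frac{1}{56019 + C{\left(6 \left(-143\right) \right)}} = \frac{1}{56019 + \frac{36 - 95 \cdot 6 \left(-143\right) + 28 \left(6 \left(-143\right)\right)^{2}}{6 \left(-3 + 6 \left(-143\right)\right)}} = \frac{1}{56019 + \frac{36 - -81510 + 28 \left(-858\right)^{2}}{6 \left(-3 - 858\right)}} = \frac{1}{56019 + \frac{36 + 81510 + 28 \cdot 736164}{6 \left(-861\right)}} = \frac{1}{56019 + \frac{1}{6} \left(- \frac{1}{861}\right) \left(36 + 81510 + 20612592\right)} = \frac{1}{56019 + \frac{1}{6} \left(- \frac{1}{861}\right) 20694138} = \frac{1}{56019 - \frac{3449023}{861}} = \frac{1}{\frac{44783336}{861}} = \frac{861}{44783336}$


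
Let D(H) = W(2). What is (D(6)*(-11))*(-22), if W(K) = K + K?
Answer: 968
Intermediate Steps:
W(K) = 2*K
D(H) = 4 (D(H) = 2*2 = 4)
(D(6)*(-11))*(-22) = (4*(-11))*(-22) = -44*(-22) = 968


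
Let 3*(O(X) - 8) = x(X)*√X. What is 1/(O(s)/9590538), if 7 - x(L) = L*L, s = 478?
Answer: -12787384/462082064709 - 121734297257*√478/462082064709 ≈ -5.7598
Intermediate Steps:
x(L) = 7 - L² (x(L) = 7 - L*L = 7 - L²)
O(X) = 8 + √X*(7 - X²)/3 (O(X) = 8 + ((7 - X²)*√X)/3 = 8 + (√X*(7 - X²))/3 = 8 + √X*(7 - X²)/3)
1/(O(s)/9590538) = 1/((8 + √478*(7 - 1*478²)/3)/9590538) = 1/((8 + √478*(7 - 1*228484)/3)*(1/9590538)) = 1/((8 + √478*(7 - 228484)/3)*(1/9590538)) = 1/((8 + (⅓)*√478*(-228477))*(1/9590538)) = 1/((8 - 76159*√478)*(1/9590538)) = 1/(4/4795269 - 76159*√478/9590538)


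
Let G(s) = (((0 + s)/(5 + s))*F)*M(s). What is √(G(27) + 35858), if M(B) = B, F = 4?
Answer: √575186/4 ≈ 189.60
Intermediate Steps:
G(s) = 4*s²/(5 + s) (G(s) = (((0 + s)/(5 + s))*4)*s = ((s/(5 + s))*4)*s = (4*s/(5 + s))*s = 4*s²/(5 + s))
√(G(27) + 35858) = √(4*27²/(5 + 27) + 35858) = √(4*729/32 + 35858) = √(4*729*(1/32) + 35858) = √(729/8 + 35858) = √(287593/8) = √575186/4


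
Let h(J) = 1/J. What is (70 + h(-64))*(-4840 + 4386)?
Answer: -1016733/32 ≈ -31773.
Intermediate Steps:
(70 + h(-64))*(-4840 + 4386) = (70 + 1/(-64))*(-4840 + 4386) = (70 - 1/64)*(-454) = (4479/64)*(-454) = -1016733/32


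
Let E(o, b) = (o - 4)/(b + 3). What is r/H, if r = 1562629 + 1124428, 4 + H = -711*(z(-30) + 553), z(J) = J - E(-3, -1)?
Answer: -5374114/748691 ≈ -7.1780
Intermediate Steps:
E(o, b) = (-4 + o)/(3 + b)
z(J) = 7/2 + J (z(J) = J - (-4 - 3)/(3 - 1) = J - (-7)/2 = J - 1*(-7/2) = J + 7/2 = 7/2 + J)
H = -748691/2 (H = -4 - 711*((7/2 - 30) + 553) = -4 - 711*(-53/2 + 553) = -4 - 711*1053/2 = -4 - 748683/2 = -748691/2 ≈ -3.7435e+5)
r = 2687057
r/H = 2687057/(-748691/2) = 2687057*(-2/748691) = -5374114/748691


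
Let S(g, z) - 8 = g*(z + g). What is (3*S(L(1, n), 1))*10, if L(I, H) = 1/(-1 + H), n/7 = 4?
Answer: 58600/243 ≈ 241.15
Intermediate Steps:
n = 28 (n = 7*4 = 28)
S(g, z) = 8 + g*(g + z) (S(g, z) = 8 + g*(z + g) = 8 + g*(g + z))
(3*S(L(1, n), 1))*10 = (3*(8 + (1/(-1 + 28))² + 1/(-1 + 28)))*10 = (3*(8 + (1/27)² + 1/27))*10 = (3*(8 + (1/27)² + (1/27)*1))*10 = (3*(8 + 1/729 + 1/27))*10 = (3*(5860/729))*10 = (5860/243)*10 = 58600/243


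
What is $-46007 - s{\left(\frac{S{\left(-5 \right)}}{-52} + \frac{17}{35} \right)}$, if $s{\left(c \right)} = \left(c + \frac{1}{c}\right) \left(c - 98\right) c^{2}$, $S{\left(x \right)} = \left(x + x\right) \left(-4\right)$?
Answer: $- \frac{1973120417665541}{42859350625} \approx -46037.0$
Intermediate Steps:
$S{\left(x \right)} = - 8 x$ ($S{\left(x \right)} = 2 x \left(-4\right) = - 8 x$)
$s{\left(c \right)} = c^{2} \left(-98 + c\right) \left(c + \frac{1}{c}\right)$ ($s{\left(c \right)} = \left(c + \frac{1}{c}\right) \left(-98 + c\right) c^{2} = \left(-98 + c\right) \left(c + \frac{1}{c}\right) c^{2} = c^{2} \left(-98 + c\right) \left(c + \frac{1}{c}\right)$)
$-46007 - s{\left(\frac{S{\left(-5 \right)}}{-52} + \frac{17}{35} \right)} = -46007 - \left(\frac{\left(-8\right) \left(-5\right)}{-52} + \frac{17}{35}\right) \left(-98 + \left(\frac{\left(-8\right) \left(-5\right)}{-52} + \frac{17}{35}\right) + \left(\frac{\left(-8\right) \left(-5\right)}{-52} + \frac{17}{35}\right)^{3} - 98 \left(\frac{\left(-8\right) \left(-5\right)}{-52} + \frac{17}{35}\right)^{2}\right) = -46007 - \left(40 \left(- \frac{1}{52}\right) + 17 \cdot \frac{1}{35}\right) \left(-98 + \left(40 \left(- \frac{1}{52}\right) + 17 \cdot \frac{1}{35}\right) + \left(40 \left(- \frac{1}{52}\right) + 17 \cdot \frac{1}{35}\right)^{3} - 98 \left(40 \left(- \frac{1}{52}\right) + 17 \cdot \frac{1}{35}\right)^{2}\right) = -46007 - \left(- \frac{10}{13} + \frac{17}{35}\right) \left(-98 + \left(- \frac{10}{13} + \frac{17}{35}\right) + \left(- \frac{10}{13} + \frac{17}{35}\right)^{3} - 98 \left(- \frac{10}{13} + \frac{17}{35}\right)^{2}\right) = -46007 - - \frac{129 \left(-98 - \frac{129}{455} + \left(- \frac{129}{455}\right)^{3} - 98 \left(- \frac{129}{455}\right)^{2}\right)}{455} = -46007 - - \frac{129 \left(-98 - \frac{129}{455} - \frac{2146689}{94196375} - \frac{33282}{4225}\right)}{455} = -46007 - \left(- \frac{129}{455}\right) \left(- \frac{10002119854}{94196375}\right) = -46007 - \frac{1290273461166}{42859350625} = - \frac{1973120417665541}{42859350625}$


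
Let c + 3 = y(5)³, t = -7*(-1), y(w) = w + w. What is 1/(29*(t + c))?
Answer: 1/29116 ≈ 3.4345e-5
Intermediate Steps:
y(w) = 2*w
t = 7
c = 997 (c = -3 + (2*5)³ = -3 + 10³ = -3 + 1000 = 997)
1/(29*(t + c)) = 1/(29*(7 + 997)) = 1/(29*1004) = 1/29116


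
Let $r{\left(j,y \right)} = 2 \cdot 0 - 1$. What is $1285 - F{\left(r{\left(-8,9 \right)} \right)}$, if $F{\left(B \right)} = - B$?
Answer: $1284$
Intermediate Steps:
$r{\left(j,y \right)} = -1$ ($r{\left(j,y \right)} = 0 - 1 = -1$)
$1285 - F{\left(r{\left(-8,9 \right)} \right)} = 1285 - \left(-1\right) \left(-1\right) = 1285 - 1 = 1284$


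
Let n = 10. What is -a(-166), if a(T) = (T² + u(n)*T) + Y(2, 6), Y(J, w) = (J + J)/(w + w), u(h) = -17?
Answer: -91135/3 ≈ -30378.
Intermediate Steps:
Y(J, w) = J/w (Y(J, w) = (2*J)/((2*w)) = (2*J)*(1/(2*w)) = J/w)
a(T) = ⅓ + T² - 17*T (a(T) = (T² - 17*T) + 2/6 = (T² - 17*T) + 2*(⅙) = (T² - 17*T) + ⅓ = ⅓ + T² - 17*T)
-a(-166) = -(⅓ + (-166)² - 17*(-166)) = -(⅓ + 27556 + 2822) = -1*91135/3 = -91135/3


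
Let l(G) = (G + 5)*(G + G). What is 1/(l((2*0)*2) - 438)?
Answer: -1/438 ≈ -0.0022831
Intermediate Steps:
l(G) = 2*G*(5 + G) (l(G) = (5 + G)*(2*G) = 2*G*(5 + G))
1/(l((2*0)*2) - 438) = 1/(2*((2*0)*2)*(5 + (2*0)*2) - 438) = 1/(2*(0*2)*(5 + 0*2) - 438) = 1/(2*0*(5 + 0) - 438) = 1/(2*0*5 - 438) = 1/(0 - 438) = 1/(-438) = -1/438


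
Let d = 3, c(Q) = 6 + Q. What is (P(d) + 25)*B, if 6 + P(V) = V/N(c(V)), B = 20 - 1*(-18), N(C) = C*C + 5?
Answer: 31103/43 ≈ 723.33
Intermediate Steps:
N(C) = 5 + C**2 (N(C) = C**2 + 5 = 5 + C**2)
B = 38 (B = 20 + 18 = 38)
P(V) = -6 + V/(5 + (6 + V)**2)
(P(d) + 25)*B = ((-6 + 3/(5 + (6 + 3)**2)) + 25)*38 = ((-6 + 3/(5 + 9**2)) + 25)*38 = ((-6 + 3/(5 + 81)) + 25)*38 = ((-6 + 3/86) + 25)*38 = (-513/86 + 25)*38 = (1637/86)*38 = 31103/43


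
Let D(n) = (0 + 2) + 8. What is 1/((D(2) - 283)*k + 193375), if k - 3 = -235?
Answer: 1/256711 ≈ 3.8954e-6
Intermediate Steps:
k = -232 (k = 3 - 235 = -232)
D(n) = 10 (D(n) = 2 + 8 = 10)
1/((D(2) - 283)*k + 193375) = 1/((10 - 283)*(-232) + 193375) = 1/(-273*(-232) + 193375) = 1/(63336 + 193375) = 1/256711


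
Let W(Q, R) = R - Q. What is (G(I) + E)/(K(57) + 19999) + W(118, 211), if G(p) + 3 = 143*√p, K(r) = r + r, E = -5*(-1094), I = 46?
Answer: 1875976/20113 + 143*√46/20113 ≈ 93.320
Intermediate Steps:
E = 5470
K(r) = 2*r
G(p) = -3 + 143*√p
(G(I) + E)/(K(57) + 19999) + W(118, 211) = ((-3 + 143*√46) + 5470)/(2*57 + 19999) + (211 - 1*118) = (5467 + 143*√46)/(114 + 19999) + (211 - 118) = (5467 + 143*√46)/20113 + 93 = (5467 + 143*√46)*(1/20113) + 93 = (5467/20113 + 143*√46/20113) + 93 = 1875976/20113 + 143*√46/20113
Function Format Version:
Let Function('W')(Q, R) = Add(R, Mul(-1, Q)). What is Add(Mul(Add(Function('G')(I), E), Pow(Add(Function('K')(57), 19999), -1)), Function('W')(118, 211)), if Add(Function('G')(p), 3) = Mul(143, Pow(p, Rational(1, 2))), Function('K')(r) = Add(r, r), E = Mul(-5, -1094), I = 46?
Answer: Add(Rational(1875976, 20113), Mul(Rational(143, 20113), Pow(46, Rational(1, 2)))) ≈ 93.320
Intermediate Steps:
E = 5470
Function('K')(r) = Mul(2, r)
Function('G')(p) = Add(-3, Mul(143, Pow(p, Rational(1, 2))))
Add(Mul(Add(Function('G')(I), E), Pow(Add(Function('K')(57), 19999), -1)), Function('W')(118, 211)) = Add(Mul(Add(Add(-3, Mul(143, Pow(46, Rational(1, 2)))), 5470), Pow(Add(Mul(2, 57), 19999), -1)), Add(211, Mul(-1, 118))) = Add(Mul(Add(5467, Mul(143, Pow(46, Rational(1, 2)))), Pow(Add(114, 19999), -1)), Add(211, -118)) = Add(Mul(Add(5467, Mul(143, Pow(46, Rational(1, 2)))), Pow(20113, -1)), 93) = Add(Mul(Add(5467, Mul(143, Pow(46, Rational(1, 2)))), Rational(1, 20113)), 93) = Add(Add(Rational(5467, 20113), Mul(Rational(143, 20113), Pow(46, Rational(1, 2)))), 93) = Add(Rational(1875976, 20113), Mul(Rational(143, 20113), Pow(46, Rational(1, 2))))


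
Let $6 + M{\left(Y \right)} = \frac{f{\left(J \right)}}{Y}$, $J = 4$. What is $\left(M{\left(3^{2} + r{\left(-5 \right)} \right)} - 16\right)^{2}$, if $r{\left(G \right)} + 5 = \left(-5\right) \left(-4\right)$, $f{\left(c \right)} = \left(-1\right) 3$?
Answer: $\frac{31329}{64} \approx 489.52$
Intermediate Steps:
$f{\left(c \right)} = -3$
$r{\left(G \right)} = 15$ ($r{\left(G \right)} = -5 - -20 = -5 + 20 = 15$)
$M{\left(Y \right)} = -6 - \frac{3}{Y}$
$\left(M{\left(3^{2} + r{\left(-5 \right)} \right)} - 16\right)^{2} = \left(\left(-6 - \frac{3}{3^{2} + 15}\right) - 16\right)^{2} = \left(\left(-6 - \frac{3}{9 + 15}\right) - 16\right)^{2} = \left(\left(-6 - \frac{3}{24}\right) - 16\right)^{2} = \left(\left(-6 - \frac{1}{8}\right) - 16\right)^{2} = \left(- \frac{49}{8} - 16\right)^{2} = \left(- \frac{177}{8}\right)^{2} = \frac{31329}{64}$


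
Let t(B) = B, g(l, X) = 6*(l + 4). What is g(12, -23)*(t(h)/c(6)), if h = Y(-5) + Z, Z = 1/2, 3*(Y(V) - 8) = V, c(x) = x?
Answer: 328/3 ≈ 109.33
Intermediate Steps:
g(l, X) = 24 + 6*l (g(l, X) = 6*(4 + l) = 24 + 6*l)
Y(V) = 8 + V/3
Z = 1/2 (Z = 1*(1/2) = 1/2 ≈ 0.50000)
h = 41/6 (h = (8 + (1/3)*(-5)) + 1/2 = (8 - 5/3) + 1/2 = 19/3 + 1/2 = 41/6 ≈ 6.8333)
g(12, -23)*(t(h)/c(6)) = (24 + 6*12)*((41/6)/6) = (24 + 72)*((41/6)*(1/6)) = 96*(41/36) = 328/3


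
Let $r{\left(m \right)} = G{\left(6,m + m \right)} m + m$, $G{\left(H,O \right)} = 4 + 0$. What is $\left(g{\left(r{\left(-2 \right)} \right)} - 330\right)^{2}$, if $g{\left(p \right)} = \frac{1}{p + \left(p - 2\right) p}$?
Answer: $\frac{1317617401}{12100} \approx 1.0889 \cdot 10^{5}$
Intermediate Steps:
$G{\left(H,O \right)} = 4$
$r{\left(m \right)} = 5 m$ ($r{\left(m \right)} = 4 m + m = 5 m$)
$g{\left(p \right)} = \frac{1}{p + p \left(-2 + p\right)}$ ($g{\left(p \right)} = \frac{1}{p + \left(-2 + p\right) p} = \frac{1}{p + p \left(-2 + p\right)}$)
$\left(g{\left(r{\left(-2 \right)} \right)} - 330\right)^{2} = \left(\frac{1}{5 \left(-2\right) \left(-1 + 5 \left(-2\right)\right)} - 330\right)^{2} = \left(\frac{1}{\left(-10\right) \left(-1 - 10\right)} - 330\right)^{2} = \left(- \frac{1}{10 \left(-11\right)} - 330\right)^{2} = \left(\left(- \frac{1}{10}\right) \left(- \frac{1}{11}\right) - 330\right)^{2} = \left(\frac{1}{110} - 330\right)^{2} = \left(- \frac{36299}{110}\right)^{2} = \frac{1317617401}{12100}$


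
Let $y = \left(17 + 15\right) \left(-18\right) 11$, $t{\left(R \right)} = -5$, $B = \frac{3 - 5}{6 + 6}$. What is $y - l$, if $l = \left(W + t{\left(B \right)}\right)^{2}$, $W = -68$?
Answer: $-11665$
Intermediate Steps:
$B = - \frac{1}{6}$ ($B = - \frac{2}{12} = \left(-2\right) \frac{1}{12} = - \frac{1}{6} \approx -0.16667$)
$l = 5329$ ($l = \left(-68 - 5\right)^{2} = \left(-73\right)^{2} = 5329$)
$y = -6336$ ($y = 32 \left(-18\right) 11 = \left(-576\right) 11 = -6336$)
$y - l = -6336 - 5329 = -11665$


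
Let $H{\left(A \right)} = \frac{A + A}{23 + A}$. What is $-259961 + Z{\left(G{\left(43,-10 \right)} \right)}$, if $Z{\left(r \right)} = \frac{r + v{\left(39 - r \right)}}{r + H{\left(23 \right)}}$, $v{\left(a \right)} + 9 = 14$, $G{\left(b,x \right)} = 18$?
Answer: $- \frac{4939236}{19} \approx -2.5996 \cdot 10^{5}$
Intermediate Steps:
$v{\left(a \right)} = 5$ ($v{\left(a \right)} = -9 + 14 = 5$)
$H{\left(A \right)} = \frac{2 A}{23 + A}$
$Z{\left(r \right)} = \frac{5 + r}{1 + r}$ ($Z{\left(r \right)} = \frac{r + 5}{r + 2 \cdot 23 \frac{1}{23 + 23}} = \frac{5 + r}{r + 2 \cdot 23 \cdot \frac{1}{46}} = \frac{5 + r}{r + 1} = \frac{5 + r}{1 + r}$)
$-259961 + Z{\left(G{\left(43,-10 \right)} \right)} = -259961 + \frac{5 + 18}{1 + 18} = -259961 + \frac{1}{19} \cdot 23 = -259961 + \frac{23}{19} = - \frac{4939236}{19}$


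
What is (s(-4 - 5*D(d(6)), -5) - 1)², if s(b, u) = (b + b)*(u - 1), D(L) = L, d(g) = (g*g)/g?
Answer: 165649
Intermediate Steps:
d(g) = g (d(g) = g²/g = g)
s(b, u) = 2*b*(-1 + u) (s(b, u) = (2*b)*(-1 + u) = 2*b*(-1 + u))
(s(-4 - 5*D(d(6)), -5) - 1)² = (2*(-4 - 5*6)*(-1 - 5) - 1)² = (2*(-4 - 30)*(-6) - 1)² = (2*(-34)*(-6) - 1)² = (408 - 1)² = 407² = 165649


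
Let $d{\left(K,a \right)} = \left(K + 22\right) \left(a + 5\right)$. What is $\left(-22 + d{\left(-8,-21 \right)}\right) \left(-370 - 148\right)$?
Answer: $127428$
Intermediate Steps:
$d{\left(K,a \right)} = \left(5 + a\right) \left(22 + K\right)$ ($d{\left(K,a \right)} = \left(22 + K\right) \left(5 + a\right) = \left(5 + a\right) \left(22 + K\right)$)
$\left(-22 + d{\left(-8,-21 \right)}\right) \left(-370 - 148\right) = \left(-22 + \left(110 + 5 \left(-8\right) + 22 \left(-21\right) - -168\right)\right) \left(-370 - 148\right) = \left(-22 + \left(110 - 40 - 462 + 168\right)\right) \left(-518\right) = \left(-22 - 224\right) \left(-518\right) = \left(-246\right) \left(-518\right) = 127428$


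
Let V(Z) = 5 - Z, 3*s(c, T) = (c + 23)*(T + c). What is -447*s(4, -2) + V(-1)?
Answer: -8040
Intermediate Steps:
s(c, T) = (23 + c)*(T + c)/3 (s(c, T) = ((c + 23)*(T + c))/3 = ((23 + c)*(T + c))/3 = (23 + c)*(T + c)/3)
-447*s(4, -2) + V(-1) = -447*((⅓)*4² + (23/3)*(-2) + (23/3)*4 + (⅓)*(-2)*4) + (5 - 1*(-1)) = -447*((⅓)*16 - 46/3 + 92/3 - 8/3) + (5 + 1) = -447*(16/3 - 46/3 + 92/3 - 8/3) + 6 = -447*18 + 6 = -8046 + 6 = -8040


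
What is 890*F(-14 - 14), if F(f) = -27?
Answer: -24030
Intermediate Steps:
890*F(-14 - 14) = 890*(-27) = -24030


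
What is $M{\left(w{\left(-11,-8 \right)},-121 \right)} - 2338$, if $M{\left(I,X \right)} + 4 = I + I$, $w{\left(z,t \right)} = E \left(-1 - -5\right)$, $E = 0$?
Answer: $-2342$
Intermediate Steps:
$w{\left(z,t \right)} = 0$ ($w{\left(z,t \right)} = 0 \left(-1 - -5\right) = 0 \left(-1 + 5\right) = 0 \cdot 4 = 0$)
$M{\left(I,X \right)} = -4 + 2 I$ ($M{\left(I,X \right)} = -4 + \left(I + I\right) = -4 + 2 I$)
$M{\left(w{\left(-11,-8 \right)},-121 \right)} - 2338 = \left(-4 + 2 \cdot 0\right) - 2338 = \left(-4 + 0\right) - 2338 = -4 - 2338 = -2342$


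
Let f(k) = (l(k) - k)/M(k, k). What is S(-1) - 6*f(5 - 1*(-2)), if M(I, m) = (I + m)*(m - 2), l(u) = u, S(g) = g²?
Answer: 1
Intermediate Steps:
M(I, m) = (-2 + m)*(I + m) (M(I, m) = (I + m)*(-2 + m) = (-2 + m)*(I + m))
f(k) = 0 (f(k) = (k - k)/(k² - 2*k - 2*k + k*k) = 0/(k² - 2*k - 2*k + k²) = 0/(-4*k + 2*k²) = 0)
S(-1) - 6*f(5 - 1*(-2)) = (-1)² - 6*0 = 1 + 0 = 1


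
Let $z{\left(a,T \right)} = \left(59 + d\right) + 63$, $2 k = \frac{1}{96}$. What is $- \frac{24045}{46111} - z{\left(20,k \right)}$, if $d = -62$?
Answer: $- \frac{2790705}{46111} \approx -60.521$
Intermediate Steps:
$k = \frac{1}{192}$ ($k = \frac{1}{2 \cdot 96} = \frac{1}{2} \cdot \frac{1}{96} = \frac{1}{192} \approx 0.0052083$)
$z{\left(a,T \right)} = 60$ ($z{\left(a,T \right)} = \left(59 - 62\right) + 63 = -3 + 63 = 60$)
$- \frac{24045}{46111} - z{\left(20,k \right)} = - \frac{24045}{46111} - 60 = - \frac{2790705}{46111}$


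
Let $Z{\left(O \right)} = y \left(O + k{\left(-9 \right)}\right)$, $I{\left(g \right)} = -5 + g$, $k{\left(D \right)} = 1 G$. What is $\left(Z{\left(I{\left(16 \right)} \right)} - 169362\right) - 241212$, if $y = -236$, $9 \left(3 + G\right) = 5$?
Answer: $- \frac{3713338}{9} \approx -4.1259 \cdot 10^{5}$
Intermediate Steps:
$G = - \frac{22}{9}$ ($G = -3 + \frac{1}{9} \cdot 5 = -3 + \frac{5}{9} = - \frac{22}{9} \approx -2.4444$)
$k{\left(D \right)} = - \frac{22}{9}$ ($k{\left(D \right)} = 1 \left(- \frac{22}{9}\right) = - \frac{22}{9}$)
$Z{\left(O \right)} = \frac{5192}{9} - 236 O$ ($Z{\left(O \right)} = - 236 \left(O - \frac{22}{9}\right) = - 236 \left(- \frac{22}{9} + O\right) = \frac{5192}{9} - 236 O$)
$\left(Z{\left(I{\left(16 \right)} \right)} - 169362\right) - 241212 = \left(\left(\frac{5192}{9} - 236 \left(-5 + 16\right)\right) - 169362\right) - 241212 = \left(\left(\frac{5192}{9} - 2596\right) - 169362\right) - 241212 = \left(- \frac{18172}{9} - 169362\right) - 241212 = - \frac{1542430}{9} - 241212 = - \frac{3713338}{9}$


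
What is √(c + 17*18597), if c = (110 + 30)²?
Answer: √335749 ≈ 579.44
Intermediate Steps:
c = 19600 (c = 140² = 19600)
√(c + 17*18597) = √(19600 + 17*18597) = √(19600 + 316149) = √335749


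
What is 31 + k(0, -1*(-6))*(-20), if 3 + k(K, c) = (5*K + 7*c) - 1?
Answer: -729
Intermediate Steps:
k(K, c) = -4 + 5*K + 7*c (k(K, c) = -3 + ((5*K + 7*c) - 1) = -3 + (-1 + 5*K + 7*c) = -4 + 5*K + 7*c)
31 + k(0, -1*(-6))*(-20) = 31 + (-4 + 5*0 + 7*(-1*(-6)))*(-20) = 31 + (-4 + 0 + 7*6)*(-20) = 31 + (-4 + 0 + 42)*(-20) = 31 + 38*(-20) = 31 - 760 = -729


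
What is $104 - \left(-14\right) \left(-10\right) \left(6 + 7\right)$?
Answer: $-1716$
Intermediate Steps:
$104 - \left(-14\right) \left(-10\right) \left(6 + 7\right) = 104 - 140 \cdot 13 = 104 - 1820 = -1716$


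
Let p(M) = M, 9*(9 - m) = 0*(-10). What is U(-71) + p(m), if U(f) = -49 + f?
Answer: -111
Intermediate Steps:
m = 9 (m = 9 - 0*(-10) = 9 - 1/9*0 = 9 + 0 = 9)
U(-71) + p(m) = (-49 - 71) + 9 = -120 + 9 = -111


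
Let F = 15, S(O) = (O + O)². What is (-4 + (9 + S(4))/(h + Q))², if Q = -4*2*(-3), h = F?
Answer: 6889/1521 ≈ 4.5293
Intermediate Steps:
S(O) = 4*O² (S(O) = (2*O)² = 4*O²)
h = 15
Q = 24 (Q = -8*(-3) = 24)
(-4 + (9 + S(4))/(h + Q))² = (-4 + (9 + 4*4²)/(15 + 24))² = (-4 + (9 + 4*16)/39)² = (-4 + (9 + 64)*(1/39))² = (-4 + 73*(1/39))² = (-4 + 73/39)² = (-83/39)² = 6889/1521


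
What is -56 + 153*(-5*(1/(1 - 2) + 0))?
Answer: 709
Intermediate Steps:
-56 + 153*(-5*(1/(1 - 2) + 0)) = -56 + 153*(-5*(1/(-1) + 0)) = -56 + 153*(-5*(-1 + 0)) = -56 + 153*(-5*(-1)) = -56 + 153*5 = -56 + 765 = 709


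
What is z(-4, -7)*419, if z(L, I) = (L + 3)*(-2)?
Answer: 838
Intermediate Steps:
z(L, I) = -6 - 2*L (z(L, I) = (3 + L)*(-2) = -6 - 2*L)
z(-4, -7)*419 = (-6 - 2*(-4))*419 = (-6 + 8)*419 = 2*419 = 838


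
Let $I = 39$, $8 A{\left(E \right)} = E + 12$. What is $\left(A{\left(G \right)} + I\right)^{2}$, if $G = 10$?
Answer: $\frac{27889}{16} \approx 1743.1$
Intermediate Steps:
$A{\left(E \right)} = \frac{3}{2} + \frac{E}{8}$ ($A{\left(E \right)} = \frac{E + 12}{8} = \frac{12 + E}{8} = \frac{3}{2} + \frac{E}{8}$)
$\left(A{\left(G \right)} + I\right)^{2} = \left(\left(\frac{3}{2} + \frac{1}{8} \cdot 10\right) + 39\right)^{2} = \left(\left(\frac{3}{2} + \frac{5}{4}\right) + 39\right)^{2} = \left(\frac{11}{4} + 39\right)^{2} = \left(\frac{167}{4}\right)^{2} = \frac{27889}{16}$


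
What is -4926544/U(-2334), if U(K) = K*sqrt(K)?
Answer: -1231636*I*sqrt(2334)/1361889 ≈ -43.691*I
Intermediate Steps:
U(K) = K**(3/2)
-4926544/U(-2334) = -4926544*I*sqrt(2334)/5447556 = -1231636*I*sqrt(2334)/1361889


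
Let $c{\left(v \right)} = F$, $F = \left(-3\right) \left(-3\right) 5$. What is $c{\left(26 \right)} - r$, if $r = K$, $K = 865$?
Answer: $-820$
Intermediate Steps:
$r = 865$
$F = 45$ ($F = 9 \cdot 5 = 45$)
$c{\left(v \right)} = 45$
$c{\left(26 \right)} - r = 45 - 865 = -820$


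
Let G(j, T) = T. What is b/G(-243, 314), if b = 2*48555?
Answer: 48555/157 ≈ 309.27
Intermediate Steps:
b = 97110
b/G(-243, 314) = 97110/314 = 97110*(1/314) = 48555/157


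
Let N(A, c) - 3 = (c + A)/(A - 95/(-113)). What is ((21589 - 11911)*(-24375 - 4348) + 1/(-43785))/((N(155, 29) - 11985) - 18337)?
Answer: 7144615662043817/779222376681 ≈ 9168.9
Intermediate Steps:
N(A, c) = 3 + (A + c)/(95/113 + A) (N(A, c) = 3 + (c + A)/(A - 95/(-113)) = 3 + (A + c)/(A - 95*(-1/113)) = 3 + (A + c)/(A + 95/113) = 3 + (A + c)/(95/113 + A))
((21589 - 11911)*(-24375 - 4348) + 1/(-43785))/((N(155, 29) - 11985) - 18337) = ((21589 - 11911)*(-24375 - 4348) + 1/(-43785))/(((285 + 113*29 + 452*155)/(95 + 113*155) - 11985) - 18337) = (9678*(-28723) - 1/43785)/(((285 + 3277 + 70060)/(95 + 17515) - 11985) - 18337) = (-277981194 - 1/43785)/((73622/17610 - 11985) - 18337) = -12171406579291/(43785*(((1/17610)*73622 - 11985) - 18337)) = -12171406579291/(43785*((36811/8805 - 11985) - 18337)) = -12171406579291/(43785*(-105491114/8805 - 18337)) = -12171406579291/(43785*(-266948399/8805)) = -12171406579291/43785*(-8805/266948399) = 7144615662043817/779222376681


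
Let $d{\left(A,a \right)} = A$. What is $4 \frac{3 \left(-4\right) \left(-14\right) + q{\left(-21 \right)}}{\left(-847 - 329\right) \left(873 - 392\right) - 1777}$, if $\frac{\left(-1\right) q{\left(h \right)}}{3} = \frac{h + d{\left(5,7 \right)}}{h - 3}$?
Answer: $- \frac{664}{567433} \approx -0.0011702$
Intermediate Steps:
$q{\left(h \right)} = - \frac{3 \left(5 + h\right)}{-3 + h}$ ($q{\left(h \right)} = - 3 \frac{h + 5}{h - 3} = - 3 \frac{5 + h}{-3 + h} = - \frac{3 \left(5 + h\right)}{-3 + h}$)
$4 \frac{3 \left(-4\right) \left(-14\right) + q{\left(-21 \right)}}{\left(-847 - 329\right) \left(873 - 392\right) - 1777} = 4 \frac{3 \left(-4\right) \left(-14\right) + \frac{3 \left(-5 - -21\right)}{-3 - 21}}{\left(-847 - 329\right) \left(873 - 392\right) - 1777} = 4 \frac{\left(-12\right) \left(-14\right) + \frac{3 \left(-5 + 21\right)}{-24}}{\left(-1176\right) 481 - 1777} = 4 \frac{168 + 3 \left(- \frac{1}{24}\right) 16}{-565656 - 1777} = 4 \frac{168 - 2}{-567433} = 4 \cdot 166 \left(- \frac{1}{567433}\right) = 4 \left(- \frac{166}{567433}\right) = - \frac{664}{567433}$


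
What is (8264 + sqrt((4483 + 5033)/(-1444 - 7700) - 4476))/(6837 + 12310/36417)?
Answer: 300950088/248995339 + 12139*I*sqrt(2599566810)/63244816106 ≈ 1.2087 + 0.0097861*I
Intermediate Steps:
(8264 + sqrt((4483 + 5033)/(-1444 - 7700) - 4476))/(6837 + 12310/36417) = (8264 + sqrt(9516/(-9144) - 4476))/(6837 + 12310*(1/36417)) = (8264 + sqrt(9516*(-1/9144) - 4476))/(6837 + 12310/36417) = (8264 + sqrt(-793/762 - 4476))/(248995339/36417) = (8264 + sqrt(-3411505/762))*(36417/248995339) = (8264 + I*sqrt(2599566810)/762)*(36417/248995339) = 300950088/248995339 + 12139*I*sqrt(2599566810)/63244816106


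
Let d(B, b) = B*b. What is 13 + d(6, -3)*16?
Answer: -275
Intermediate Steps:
13 + d(6, -3)*16 = 13 + (6*(-3))*16 = 13 - 18*16 = 13 - 288 = -275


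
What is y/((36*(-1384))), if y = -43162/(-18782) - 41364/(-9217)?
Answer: -587361401/4312608344928 ≈ -0.00013620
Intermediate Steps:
y = 587361401/86556847 (y = -43162*(-1/18782) - 41364*(-1/9217) = 21581/9391 + 41364/9217 = 587361401/86556847 ≈ 6.7858)
y/((36*(-1384))) = 587361401/(86556847*((36*(-1384)))) = (587361401/86556847)/(-49824) = (587361401/86556847)*(-1/49824) = -587361401/4312608344928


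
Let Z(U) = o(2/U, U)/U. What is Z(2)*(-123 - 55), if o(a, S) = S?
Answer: -178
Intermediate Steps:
Z(U) = 1 (Z(U) = U/U = 1)
Z(2)*(-123 - 55) = 1*(-123 - 55) = 1*(-178) = -178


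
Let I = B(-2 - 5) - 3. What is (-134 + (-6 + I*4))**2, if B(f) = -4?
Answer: 28224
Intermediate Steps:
I = -7 (I = -4 - 3 = -7)
(-134 + (-6 + I*4))**2 = (-134 + (-6 - 7*4))**2 = (-134 + (-6 - 28))**2 = (-134 - 34)**2 = (-168)**2 = 28224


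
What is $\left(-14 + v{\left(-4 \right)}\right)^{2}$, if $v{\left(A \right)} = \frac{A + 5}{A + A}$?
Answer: $\frac{12769}{64} \approx 199.52$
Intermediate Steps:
$v{\left(A \right)} = \frac{5 + A}{2 A}$
$\left(-14 + v{\left(-4 \right)}\right)^{2} = \left(-14 + \frac{5 - 4}{2 \left(-4\right)}\right)^{2} = \left(-14 + \frac{1}{2} \left(- \frac{1}{4}\right) 1\right)^{2} = \left(-14 - \frac{1}{8}\right)^{2} = \left(- \frac{113}{8}\right)^{2} = \frac{12769}{64}$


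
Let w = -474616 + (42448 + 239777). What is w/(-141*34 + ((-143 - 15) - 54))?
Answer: 192391/5006 ≈ 38.432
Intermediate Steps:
w = -192391 (w = -474616 + 282225 = -192391)
w/(-141*34 + ((-143 - 15) - 54)) = -192391/(-141*34 + ((-143 - 15) - 54)) = -192391/(-4794 + (-158 - 54)) = -192391/(-4794 - 212) = -192391/(-5006) = -192391*(-1/5006) = 192391/5006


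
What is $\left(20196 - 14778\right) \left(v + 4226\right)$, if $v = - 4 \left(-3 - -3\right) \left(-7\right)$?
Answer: $22896468$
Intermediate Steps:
$v = 0$ ($v = - 4 \left(-3 + 3\right) \left(-7\right) = \left(-4\right) 0 \left(-7\right) = 0 \left(-7\right) = 0$)
$\left(20196 - 14778\right) \left(v + 4226\right) = \left(20196 - 14778\right) \left(0 + 4226\right) = 5418 \cdot 4226 = 22896468$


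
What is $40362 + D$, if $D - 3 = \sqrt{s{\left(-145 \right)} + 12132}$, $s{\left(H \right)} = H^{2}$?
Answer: $40365 + \sqrt{33157} \approx 40547.0$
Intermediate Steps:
$D = 3 + \sqrt{33157}$ ($D = 3 + \sqrt{\left(-145\right)^{2} + 12132} = 3 + \sqrt{21025 + 12132} = 3 + \sqrt{33157} \approx 185.09$)
$40362 + D = 40362 + \left(3 + \sqrt{33157}\right) = 40365 + \sqrt{33157}$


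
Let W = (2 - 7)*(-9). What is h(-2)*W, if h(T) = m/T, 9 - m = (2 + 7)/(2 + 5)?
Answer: -1215/7 ≈ -173.57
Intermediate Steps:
m = 54/7 (m = 9 - (2 + 7)/(2 + 5) = 9 - 9/7 = 54/7 ≈ 7.7143)
h(T) = 54/(7*T)
W = 45 (W = -5*(-9) = 45)
h(-2)*W = ((54/7)/(-2))*45 = ((54/7)*(-½))*45 = -27/7*45 = -1215/7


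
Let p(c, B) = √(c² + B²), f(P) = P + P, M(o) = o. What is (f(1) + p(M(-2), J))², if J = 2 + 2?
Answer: 24 + 8*√5 ≈ 41.889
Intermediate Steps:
J = 4
f(P) = 2*P
p(c, B) = √(B² + c²)
(f(1) + p(M(-2), J))² = (2*1 + √(4² + (-2)²))² = (2 + √(16 + 4))² = (2 + √20)² = (2 + 2*√5)²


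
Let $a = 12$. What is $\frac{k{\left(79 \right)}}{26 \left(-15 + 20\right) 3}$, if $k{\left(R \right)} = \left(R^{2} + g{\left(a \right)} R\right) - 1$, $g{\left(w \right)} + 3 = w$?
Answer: $\frac{2317}{130} \approx 17.823$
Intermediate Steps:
$g{\left(w \right)} = -3 + w$
$k{\left(R \right)} = -1 + R^{2} + 9 R$ ($k{\left(R \right)} = \left(R^{2} + \left(-3 + 12\right) R\right) - 1 = \left(R^{2} + 9 R\right) - 1 = -1 + R^{2} + 9 R$)
$\frac{k{\left(79 \right)}}{26 \left(-15 + 20\right) 3} = \frac{-1 + 79^{2} + 9 \cdot 79}{26 \left(-15 + 20\right) 3} = \frac{-1 + 6241 + 711}{26 \cdot 5 \cdot 3} = \frac{6951}{130 \cdot 3} = \frac{6951}{390} = 6951 \cdot \frac{1}{390} = \frac{2317}{130}$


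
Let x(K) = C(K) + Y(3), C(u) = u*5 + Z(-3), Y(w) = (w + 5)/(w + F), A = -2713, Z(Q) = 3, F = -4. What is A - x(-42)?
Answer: -2498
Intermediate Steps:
Y(w) = (5 + w)/(-4 + w) (Y(w) = (w + 5)/(w - 4) = (5 + w)/(-4 + w))
C(u) = 3 + 5*u (C(u) = u*5 + 3 = 5*u + 3 = 3 + 5*u)
x(K) = -5 + 5*K (x(K) = (3 + 5*K) + (5 + 3)/(-4 + 3) = (3 + 5*K) + 8/(-1) = (3 + 5*K) - 1*8 = (3 + 5*K) - 8 = -5 + 5*K)
A - x(-42) = -2713 - (-5 + 5*(-42)) = -2713 - (-5 - 210) = -2713 - 1*(-215) = -2713 + 215 = -2498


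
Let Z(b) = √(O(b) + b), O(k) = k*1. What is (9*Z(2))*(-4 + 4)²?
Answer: 0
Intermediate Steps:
O(k) = k
Z(b) = √2*√b (Z(b) = √(b + b) = √(2*b) = √2*√b)
(9*Z(2))*(-4 + 4)² = (9*(√2*√2))*(-4 + 4)² = (9*2)*0² = 18*0 = 0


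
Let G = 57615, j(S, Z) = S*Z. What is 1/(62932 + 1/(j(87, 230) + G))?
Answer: 77625/4885096501 ≈ 1.5890e-5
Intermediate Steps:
1/(62932 + 1/(j(87, 230) + G)) = 1/(62932 + 1/(87*230 + 57615)) = 1/(62932 + 1/(20010 + 57615)) = 1/(62932 + 1/77625) = 1/(4885096501/77625) = 77625/4885096501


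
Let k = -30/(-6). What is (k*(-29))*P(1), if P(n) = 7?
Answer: -1015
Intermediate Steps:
k = 5 (k = -30*(-⅙) = 5)
(k*(-29))*P(1) = (5*(-29))*7 = -145*7 = -1015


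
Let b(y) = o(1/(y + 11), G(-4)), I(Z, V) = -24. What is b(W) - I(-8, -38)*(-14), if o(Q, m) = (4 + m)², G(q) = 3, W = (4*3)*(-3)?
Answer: -287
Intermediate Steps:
W = -36 (W = 12*(-3) = -36)
b(y) = 49 (b(y) = (4 + 3)² = 7² = 49)
b(W) - I(-8, -38)*(-14) = 49 - (-24)*(-14) = 49 - 1*336 = 49 - 336 = -287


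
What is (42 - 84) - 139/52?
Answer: -2323/52 ≈ -44.673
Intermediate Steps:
(42 - 84) - 139/52 = -42 - 139*1/52 = -42 - 139/52 = -2323/52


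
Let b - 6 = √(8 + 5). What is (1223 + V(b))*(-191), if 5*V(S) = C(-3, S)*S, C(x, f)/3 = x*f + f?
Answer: -1111811/5 + 13752*√13/5 ≈ -2.1245e+5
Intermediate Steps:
b = 6 + √13 (b = 6 + √(8 + 5) = 6 + √13 ≈ 9.6055)
C(x, f) = 3*f + 3*f*x (C(x, f) = 3*(x*f + f) = 3*(f*x + f) = 3*(f + f*x) = 3*f + 3*f*x)
V(S) = -6*S²/5 (V(S) = ((3*S*(1 - 3))*S)/5 = ((3*S*(-2))*S)/5 = ((-6*S)*S)/5 = (-6*S²)/5 = -6*S²/5)
(1223 + V(b))*(-191) = (1223 - 6*(6 + √13)²/5)*(-191) = -233593 + 1146*(6 + √13)²/5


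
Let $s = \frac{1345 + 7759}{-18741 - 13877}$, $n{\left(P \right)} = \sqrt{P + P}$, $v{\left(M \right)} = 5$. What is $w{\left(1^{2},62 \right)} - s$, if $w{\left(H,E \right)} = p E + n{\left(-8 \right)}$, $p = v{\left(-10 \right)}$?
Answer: $\frac{5060342}{16309} + 4 i \approx 310.28 + 4.0 i$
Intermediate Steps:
$n{\left(P \right)} = \sqrt{2} \sqrt{P}$ ($n{\left(P \right)} = \sqrt{2 P} = \sqrt{2} \sqrt{P}$)
$s = - \frac{4552}{16309}$ ($s = \frac{9104}{-32618} = 9104 \left(- \frac{1}{32618}\right) = - \frac{4552}{16309} \approx -0.27911$)
$p = 5$
$w{\left(H,E \right)} = 4 i + 5 E$ ($w{\left(H,E \right)} = 5 E + \sqrt{2} \sqrt{-8} = 5 E + \sqrt{2} \cdot 2 i \sqrt{2} = 5 E + 4 i = 4 i + 5 E$)
$w{\left(1^{2},62 \right)} - s = \left(4 i + 5 \cdot 62\right) - - \frac{4552}{16309} = \left(4 i + 310\right) + \frac{4552}{16309} = \left(310 + 4 i\right) + \frac{4552}{16309} = \frac{5060342}{16309} + 4 i$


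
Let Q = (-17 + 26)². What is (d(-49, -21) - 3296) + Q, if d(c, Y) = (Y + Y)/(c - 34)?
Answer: -266803/83 ≈ -3214.5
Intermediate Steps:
d(c, Y) = 2*Y/(-34 + c) (d(c, Y) = (2*Y)/(-34 + c) = 2*Y/(-34 + c))
Q = 81 (Q = 9² = 81)
(d(-49, -21) - 3296) + Q = (2*(-21)/(-34 - 49) - 3296) + 81 = (2*(-21)/(-83) - 3296) + 81 = (2*(-21)*(-1/83) - 3296) + 81 = (42/83 - 3296) + 81 = -273526/83 + 81 = -266803/83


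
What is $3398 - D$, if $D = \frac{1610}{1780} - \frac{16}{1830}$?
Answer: $\frac{553286369}{162870} \approx 3397.1$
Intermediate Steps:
$D = \frac{145891}{162870}$ ($D = 1610 \cdot \frac{1}{1780} - \frac{8}{915} = \frac{161}{178} - \frac{8}{915} = \frac{145891}{162870} \approx 0.89575$)
$3398 - D = 3398 - \frac{145891}{162870} = \frac{553286369}{162870}$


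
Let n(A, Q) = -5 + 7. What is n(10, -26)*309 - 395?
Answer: 223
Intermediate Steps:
n(A, Q) = 2
n(10, -26)*309 - 395 = 2*309 - 395 = 618 - 395 = 223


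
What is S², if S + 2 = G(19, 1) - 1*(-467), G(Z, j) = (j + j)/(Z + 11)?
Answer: 48664576/225 ≈ 2.1629e+5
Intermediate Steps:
G(Z, j) = 2*j/(11 + Z) (G(Z, j) = (2*j)/(11 + Z) = 2*j/(11 + Z))
S = 6976/15 (S = -2 + (2*1/(11 + 19) - 1*(-467)) = -2 + (2*1/30 + 467) = -2 + (2*1*(1/30) + 467) = -2 + (1/15 + 467) = -2 + 7006/15 = 6976/15 ≈ 465.07)
S² = (6976/15)² = 48664576/225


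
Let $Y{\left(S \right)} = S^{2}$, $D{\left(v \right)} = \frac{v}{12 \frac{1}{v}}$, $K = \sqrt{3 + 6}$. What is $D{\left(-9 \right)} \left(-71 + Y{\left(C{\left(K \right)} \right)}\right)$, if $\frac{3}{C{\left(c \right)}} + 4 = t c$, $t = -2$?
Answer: $- \frac{191457}{400} \approx -478.64$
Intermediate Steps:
$K = 3$ ($K = \sqrt{9} = 3$)
$D{\left(v \right)} = \frac{v^{2}}{12}$ ($D{\left(v \right)} = v \frac{v}{12} = \frac{v^{2}}{12}$)
$C{\left(c \right)} = \frac{3}{-4 - 2 c}$
$D{\left(-9 \right)} \left(-71 + Y{\left(C{\left(K \right)} \right)}\right) = \frac{\left(-9\right)^{2}}{12} \left(-71 + \left(\frac{3}{2 \left(-2 - 3\right)}\right)^{2}\right) = \frac{1}{12} \cdot 81 \left(-71 + \left(\frac{3}{2 \left(-2 - 3\right)}\right)^{2}\right) = \frac{27 \left(-71 + \left(\frac{3}{2 \left(-5\right)}\right)^{2}\right)}{4} = \frac{27 \left(-71 + \left(\frac{3}{2} \left(- \frac{1}{5}\right)\right)^{2}\right)}{4} = \frac{27 \left(-71 + \left(- \frac{3}{10}\right)^{2}\right)}{4} = \frac{27 \left(-71 + \frac{9}{100}\right)}{4} = \frac{27}{4} \left(- \frac{7091}{100}\right) = - \frac{191457}{400}$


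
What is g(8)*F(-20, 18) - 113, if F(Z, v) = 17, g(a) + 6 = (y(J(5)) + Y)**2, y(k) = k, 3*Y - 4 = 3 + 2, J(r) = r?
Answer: 873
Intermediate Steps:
Y = 3 (Y = 4/3 + (3 + 2)/3 = 4/3 + (1/3)*5 = 4/3 + 5/3 = 3)
g(a) = 58 (g(a) = -6 + (5 + 3)**2 = -6 + 8**2 = -6 + 64 = 58)
g(8)*F(-20, 18) - 113 = 58*17 - 113 = 986 - 113 = 873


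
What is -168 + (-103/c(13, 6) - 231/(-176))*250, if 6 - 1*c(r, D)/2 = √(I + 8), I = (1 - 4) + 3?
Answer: -145533/56 - 12875*√2/14 ≈ -3899.4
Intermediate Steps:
I = 0 (I = -3 + 3 = 0)
c(r, D) = 12 - 4*√2 (c(r, D) = 12 - 2*√(0 + 8) = 12 - 4*√2)
-168 + (-103/c(13, 6) - 231/(-176))*250 = -168 + (-103/(12 - 4*√2) - 231/(-176))*250 = -168 + (-103/(12 - 4*√2) - 231*(-1/176))*250 = -168 + (-103/(12 - 4*√2) + 21/16)*250 = -168 + (21/16 - 103/(12 - 4*√2))*250 = -168 + (2625/8 - 25750/(12 - 4*√2)) = 1281/8 - 25750/(12 - 4*√2)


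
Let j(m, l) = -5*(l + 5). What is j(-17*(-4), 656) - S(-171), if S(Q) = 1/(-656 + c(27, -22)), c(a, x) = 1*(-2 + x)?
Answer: -2247399/680 ≈ -3305.0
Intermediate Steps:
c(a, x) = -2 + x
j(m, l) = -25 - 5*l (j(m, l) = -5*(5 + l) = -25 - 5*l)
S(Q) = -1/680 (S(Q) = 1/(-656 + (-2 - 22)) = 1/(-656 - 24) = 1/(-680) = -1/680)
j(-17*(-4), 656) - S(-171) = (-25 - 5*656) - 1*(-1/680) = (-25 - 3280) + 1/680 = -3305 + 1/680 = -2247399/680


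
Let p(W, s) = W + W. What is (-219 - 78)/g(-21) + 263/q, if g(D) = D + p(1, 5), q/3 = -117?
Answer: 99250/6669 ≈ 14.882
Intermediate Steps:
q = -351 (q = 3*(-117) = -351)
p(W, s) = 2*W
g(D) = 2 + D (g(D) = D + 2*1 = D + 2 = 2 + D)
(-219 - 78)/g(-21) + 263/q = (-219 - 78)/(2 - 21) + 263/(-351) = -297/(-19) + 263*(-1/351) = -297*(-1/19) - 263/351 = 297/19 - 263/351 = 99250/6669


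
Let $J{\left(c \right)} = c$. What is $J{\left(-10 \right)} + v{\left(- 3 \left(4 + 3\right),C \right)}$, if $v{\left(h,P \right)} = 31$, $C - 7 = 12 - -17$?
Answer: $21$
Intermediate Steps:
$C = 36$ ($C = 7 + \left(12 - -17\right) = 7 + \left(12 + 17\right) = 7 + 29 = 36$)
$J{\left(-10 \right)} + v{\left(- 3 \left(4 + 3\right),C \right)} = -10 + 31 = 21$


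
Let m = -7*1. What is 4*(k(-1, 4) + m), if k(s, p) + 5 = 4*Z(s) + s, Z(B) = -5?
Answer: -132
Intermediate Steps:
k(s, p) = -25 + s (k(s, p) = -5 + (4*(-5) + s) = -5 + (-20 + s) = -25 + s)
m = -7
4*(k(-1, 4) + m) = 4*((-25 - 1) - 7) = 4*(-26 - 7) = 4*(-33) = -132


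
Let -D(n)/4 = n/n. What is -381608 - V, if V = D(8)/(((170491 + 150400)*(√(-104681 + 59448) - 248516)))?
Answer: -7562824717841030874056/19818307576992699 - 4*I*√45233/19818307576992699 ≈ -3.8161e+5 - 4.2926e-14*I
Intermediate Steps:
D(n) = -4 (D(n) = -4*n/n = -4*1 = -4)
V = -4/(-79746547756 + 320891*I*√45233) (V = -4*1/((170491 + 150400)*(√(-104681 + 59448) - 248516)) = -4*1/(320891*(√(-45233) - 248516)) = -4*1/(320891*(I*√45233 - 248516)) = -4*1/(320891*(-248516 + I*√45233)) = -4/(-79746547756 + 320891*I*√45233) ≈ 5.0159e-11 + 4.2926e-14*I)
-381608 - V = -381608 - (994064/19818307576992699 + 4*I*√45233/19818307576992699) = -381608 + (-994064/19818307576992699 - 4*I*√45233/19818307576992699) = -7562824717841030874056/19818307576992699 - 4*I*√45233/19818307576992699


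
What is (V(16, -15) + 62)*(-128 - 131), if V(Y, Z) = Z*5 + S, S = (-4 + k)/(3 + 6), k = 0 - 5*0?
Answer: 31339/9 ≈ 3482.1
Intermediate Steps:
k = 0 (k = 0 + 0 = 0)
S = -4/9 (S = (-4 + 0)/(3 + 6) = -4/9 ≈ -0.44444)
V(Y, Z) = -4/9 + 5*Z (V(Y, Z) = Z*5 - 4/9 = 5*Z - 4/9 = -4/9 + 5*Z)
(V(16, -15) + 62)*(-128 - 131) = ((-4/9 + 5*(-15)) + 62)*(-128 - 131) = ((-4/9 - 75) + 62)*(-259) = (-679/9 + 62)*(-259) = -121/9*(-259) = 31339/9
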